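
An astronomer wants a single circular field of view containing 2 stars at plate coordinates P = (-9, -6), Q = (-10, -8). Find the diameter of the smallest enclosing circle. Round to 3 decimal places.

2.236

The smallest circle enclosing two points has them as diameter endpoints.
Centre = midpoint = (-9.5, -7); r² = |PQ|²/4 = 5/4 = 1.25.
Diameter = 2r = 2√(1.25) ≈ 2.236.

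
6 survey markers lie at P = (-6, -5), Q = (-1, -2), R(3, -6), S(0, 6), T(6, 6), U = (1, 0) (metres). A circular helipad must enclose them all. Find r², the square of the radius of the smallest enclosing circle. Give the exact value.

66.25

The minimum enclosing circle of a finite set is fixed by two of the points (as a diameter) or three (as a circumcircle).
The farthest pair is P–T with squared distance 265. The circle on this segment as diameter has centre (0, 0.5) and r² = 265/4 = 66.25.
Check Q: distance² to centre = 7.25 ≤ 66.25, so it lies inside.
All remaining points lie in this disk, and no smaller disk contains both endpoints, so this is the minimum enclosing circle.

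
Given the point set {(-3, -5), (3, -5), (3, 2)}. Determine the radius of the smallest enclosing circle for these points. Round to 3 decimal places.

Call the three points A, B, C in the order given.
Side lengths²: AB² = 36, AC² = 85, BC² = 49.
Since AC² = 85 ≥ 49 + 36 = 85, the angle opposite AC is not acute, so the smallest enclosing circle has AC as diameter.
Centre = midpoint of AC = (0, -1.5), r² = 85/4 = 21.25.
r = √(21.25) ≈ 4.610.

4.610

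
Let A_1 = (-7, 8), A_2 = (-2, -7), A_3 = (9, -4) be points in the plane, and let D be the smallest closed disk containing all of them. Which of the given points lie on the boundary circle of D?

Side lengths²: A_1A_2² = 250, A_1A_3² = 400, A_2A_3² = 130.
Since A_1A_3² = 400 ≥ 250 + 130 = 380, the angle opposite A_1A_3 is not acute, so the smallest enclosing circle has A_1A_3 as diameter.
Centre = midpoint of A_1A_3 = (1, 2), r² = 400/4 = 100.
The points at distance exactly r from the centre are A_1, A_3 — 2 points.

A_1, A_3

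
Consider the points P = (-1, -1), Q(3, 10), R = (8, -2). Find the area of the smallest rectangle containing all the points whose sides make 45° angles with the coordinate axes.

In coordinates u = x + y, v = x − y the rectangle is axis-aligned; the map (x,y)→(u,v) scales areas by 2.
u-values: -2, 13, 6; range = 13 − (-2) = 15.
v-values: 0, -7, 10; range = 10 − (-7) = 17.
Area = (15 × 17) / 2 = 127.5.

127.5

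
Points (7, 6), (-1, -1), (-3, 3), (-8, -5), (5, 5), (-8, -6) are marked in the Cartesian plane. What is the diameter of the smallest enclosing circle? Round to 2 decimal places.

The farthest pair is (7, 6)–(-8, -6) with squared distance 369. The circle on this segment as diameter has centre (-0.5, 0) and r² = 369/4 = 92.25.
Check (-1, -1): distance² to centre = 1.25 ≤ 92.25, so it lies inside.
All remaining points lie in this disk, and no smaller disk contains both endpoints, so this is the minimum enclosing circle.
Diameter = 2r = 2√(92.25) ≈ 19.21.

19.21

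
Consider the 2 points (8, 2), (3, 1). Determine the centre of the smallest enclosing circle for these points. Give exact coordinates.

The smallest circle enclosing two points has them as diameter endpoints.
Centre = midpoint = (5.5, 1.5); r² = |(8, 2)−(3, 1)|²/4 = 26/4 = 6.5.
Centre = (5.5, 1.5).

(5.5, 1.5)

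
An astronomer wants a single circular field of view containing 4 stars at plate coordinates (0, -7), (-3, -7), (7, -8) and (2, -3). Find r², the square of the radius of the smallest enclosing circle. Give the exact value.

25.25

The farthest pair is (-3, -7)–(7, -8) with squared distance 101. The circle on this segment as diameter has centre (2, -7.5) and r² = 101/4 = 25.25.
Check (0, -7): distance² to centre = 4.25 ≤ 25.25, so it lies inside.
All remaining points lie in this disk, and no smaller disk contains both endpoints, so this is the minimum enclosing circle.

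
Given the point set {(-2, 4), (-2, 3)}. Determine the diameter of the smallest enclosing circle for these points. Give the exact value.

1

The smallest circle enclosing two points has them as diameter endpoints.
Centre = midpoint = (-2, 3.5); r² = |(-2, 4)−(-2, 3)|²/4 = 1/4 = 0.25.
Diameter = 2r = 2√(0.25) = 1.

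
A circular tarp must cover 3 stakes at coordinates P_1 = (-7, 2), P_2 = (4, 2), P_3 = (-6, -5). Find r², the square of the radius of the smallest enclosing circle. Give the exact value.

Side lengths²: P_1P_2² = 121, P_1P_3² = 50, P_2P_3² = 149.
Since P_2P_3² = 149 < 121 + 50 = 171, the triangle is acute, so the smallest enclosing circle is the circumcircle.
Circumcentre = (-1.5, -11/14), r² = 3725/98.

3725/98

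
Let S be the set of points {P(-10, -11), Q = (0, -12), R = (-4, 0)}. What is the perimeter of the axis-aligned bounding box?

44

Width = max x − min x = 0 − (-10) = 10.
Height = max y − min y = 0 − (-12) = 12.
Perimeter = 2(10 + 12) = 44.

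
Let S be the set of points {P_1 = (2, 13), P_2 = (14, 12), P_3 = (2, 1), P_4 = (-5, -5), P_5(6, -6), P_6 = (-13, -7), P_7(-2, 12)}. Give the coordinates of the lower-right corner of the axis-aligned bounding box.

(14, -7)

x-range [-13, 14], y-range [-7, 13].
The lower-right corner is (14, -7).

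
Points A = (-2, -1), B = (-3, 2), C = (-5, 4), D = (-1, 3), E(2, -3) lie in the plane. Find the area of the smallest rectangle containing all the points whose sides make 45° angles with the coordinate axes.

35

In coordinates u = x + y, v = x − y the rectangle is axis-aligned; the map (x,y)→(u,v) scales areas by 2.
u-values: -3, -1, -1, 2, -1; range = 2 − (-3) = 5.
v-values: -1, -5, -9, -4, 5; range = 5 − (-9) = 14.
Area = (5 × 14) / 2 = 35.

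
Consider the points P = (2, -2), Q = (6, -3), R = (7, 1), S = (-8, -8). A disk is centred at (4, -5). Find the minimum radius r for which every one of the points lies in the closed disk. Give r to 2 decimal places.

12.37

The required radius is the distance from (4, -5) to the farthest point.
Squared distances: 13, 8, 45, 153.
Maximum is 153, attained at S.
r = √153 ≈ 12.37.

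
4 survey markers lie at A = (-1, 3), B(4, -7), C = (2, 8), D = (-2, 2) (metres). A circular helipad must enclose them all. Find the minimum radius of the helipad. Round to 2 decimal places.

7.57

By Welzl's lemma the MEC is supported by two points (diametrically opposite) or three points (on a circumcircle).
The farthest pair is B–C with squared distance 229. The circle on this segment as diameter has centre (3, 0.5) and r² = 229/4 = 57.25.
Check A: distance² to centre = 22.25 ≤ 57.25, so it lies inside.
All remaining points lie in this disk, and no smaller disk contains both endpoints, so this is the minimum enclosing circle.
r = √(57.25) ≈ 7.57.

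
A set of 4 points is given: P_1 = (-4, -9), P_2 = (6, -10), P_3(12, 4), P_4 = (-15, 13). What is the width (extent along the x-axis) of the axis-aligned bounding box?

max x = 12, min x = -15, so width = 27.

27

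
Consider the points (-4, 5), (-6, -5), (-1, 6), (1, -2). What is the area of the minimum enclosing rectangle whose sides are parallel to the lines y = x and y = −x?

96

In coordinates u = x + y, v = x − y the rectangle is axis-aligned; the map (x,y)→(u,v) scales areas by 2.
u-values: 1, -11, 5, -1; range = 5 − (-11) = 16.
v-values: -9, -1, -7, 3; range = 3 − (-9) = 12.
Area = (16 × 12) / 2 = 96.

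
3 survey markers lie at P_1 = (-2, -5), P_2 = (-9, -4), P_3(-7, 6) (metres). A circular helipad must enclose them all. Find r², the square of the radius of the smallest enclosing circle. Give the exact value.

Side lengths²: P_1P_2² = 50, P_1P_3² = 146, P_2P_3² = 104.
Since P_1P_3² = 146 < 104 + 50 = 154, the triangle is acute, so the smallest enclosing circle is the circumcircle.
Circumcentre = (-173/36, 13/36), r² = 23725/648.

23725/648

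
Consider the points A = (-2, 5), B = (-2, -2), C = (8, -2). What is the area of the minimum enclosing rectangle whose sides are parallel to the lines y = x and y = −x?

In coordinates u = x + y, v = x − y the rectangle is axis-aligned; the map (x,y)→(u,v) scales areas by 2.
u-values: 3, -4, 6; range = 6 − (-4) = 10.
v-values: -7, 0, 10; range = 10 − (-7) = 17.
Area = (10 × 17) / 2 = 85.

85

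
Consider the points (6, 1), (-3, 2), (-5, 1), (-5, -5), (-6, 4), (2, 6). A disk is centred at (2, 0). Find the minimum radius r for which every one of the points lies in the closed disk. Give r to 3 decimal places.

8.944

The required radius is the distance from (2, 0) to the farthest point.
Squared distances: 17, 29, 50, 74, 80, 36.
Maximum is 80, attained at (-6, 4).
r = √80 ≈ 8.944.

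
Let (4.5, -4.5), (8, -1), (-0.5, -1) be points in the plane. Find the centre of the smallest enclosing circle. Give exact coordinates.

Call the three points A, B, C in the order given.
Side lengths²: AB² = 24.5, AC² = 37.25, BC² = 72.25.
Since BC² = 72.25 ≥ 37.25 + 24.5 = 61.75, the angle opposite BC is not acute, so the smallest enclosing circle has BC as diameter.
Centre = midpoint of BC = (3.75, -1), r² = 72.25/4 = 18.0625.
Centre = (3.75, -1).

(3.75, -1)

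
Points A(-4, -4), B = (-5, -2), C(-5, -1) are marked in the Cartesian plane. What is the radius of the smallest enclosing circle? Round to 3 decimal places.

1.581

Side lengths²: AB² = 5, AC² = 10, BC² = 1.
Since AC² = 10 ≥ 5 + 1 = 6, the angle opposite AC is not acute, so the smallest enclosing circle has AC as diameter.
Centre = midpoint of AC = (-4.5, -2.5), r² = 10/4 = 2.5.
r = √(2.5) ≈ 1.581.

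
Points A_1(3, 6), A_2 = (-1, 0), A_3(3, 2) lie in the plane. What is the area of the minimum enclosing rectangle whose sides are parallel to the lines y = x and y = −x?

In coordinates u = x + y, v = x − y the rectangle is axis-aligned; the map (x,y)→(u,v) scales areas by 2.
u-values: 9, -1, 5; range = 9 − (-1) = 10.
v-values: -3, -1, 1; range = 1 − (-3) = 4.
Area = (10 × 4) / 2 = 20.

20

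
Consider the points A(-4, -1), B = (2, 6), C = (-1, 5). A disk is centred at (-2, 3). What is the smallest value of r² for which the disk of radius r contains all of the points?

25

The required radius is the distance from (-2, 3) to the farthest point.
Squared distances: 20, 25, 5.
Maximum is 25, attained at B.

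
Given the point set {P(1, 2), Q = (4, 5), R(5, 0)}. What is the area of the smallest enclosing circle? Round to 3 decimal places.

22.689

Side lengths²: PQ² = 18, PR² = 20, QR² = 26.
Since QR² = 26 < 20 + 18 = 38, the triangle is acute, so the smallest enclosing circle is the circumcircle.
Circumcentre = (11/3, 7/3), r² = 65/9.
Area = π·r² = π·65/9 ≈ 22.689.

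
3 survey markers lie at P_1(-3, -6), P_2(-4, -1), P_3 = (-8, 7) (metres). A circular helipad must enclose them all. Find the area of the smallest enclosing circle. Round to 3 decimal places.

152.367

Side lengths²: P_1P_2² = 26, P_1P_3² = 194, P_2P_3² = 80.
Since P_1P_3² = 194 ≥ 80 + 26 = 106, the angle opposite P_1P_3 is not acute, so the smallest enclosing circle has P_1P_3 as diameter.
Centre = midpoint of P_1P_3 = (-5.5, 0.5), r² = 194/4 = 48.5.
Area = π·r² = π·48.5 ≈ 152.367.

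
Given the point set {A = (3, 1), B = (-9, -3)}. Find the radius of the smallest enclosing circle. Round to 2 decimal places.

The smallest circle enclosing two points has them as diameter endpoints.
Centre = midpoint = (-3, -1); r² = |AB|²/4 = 160/4 = 40.
r = √40 ≈ 6.32.

6.32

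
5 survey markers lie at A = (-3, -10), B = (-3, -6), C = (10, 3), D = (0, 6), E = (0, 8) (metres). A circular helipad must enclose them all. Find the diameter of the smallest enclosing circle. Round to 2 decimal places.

19.24

By Welzl's lemma the MEC is supported by two points (diametrically opposite) or three points (on a circumcircle).
The minimum enclosing circle is determined by three boundary points: A, C, E.
Their circumcentre is (1.5, -1.5) with r² = 92.5.
The farthest remaining point D is at distance² 58.5 ≤ 92.5.
Diameter = 2r = 2√(92.5) ≈ 19.24.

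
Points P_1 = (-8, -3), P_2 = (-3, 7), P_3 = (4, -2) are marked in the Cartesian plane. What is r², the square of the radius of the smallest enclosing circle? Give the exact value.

47125/1058

Side lengths²: P_1P_2² = 125, P_1P_3² = 145, P_2P_3² = 130.
Since P_1P_3² = 145 < 130 + 125 = 255, the triangle is acute, so the smallest enclosing circle is the circumcircle.
Circumcentre = (-103/46, 17/46), r² = 47125/1058.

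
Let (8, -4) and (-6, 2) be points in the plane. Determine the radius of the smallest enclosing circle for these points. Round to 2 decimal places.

7.62

The smallest circle enclosing two points has them as diameter endpoints.
Centre = midpoint = (1, -1); r² = |(8, -4)−(-6, 2)|²/4 = 232/4 = 58.
r = √58 ≈ 7.62.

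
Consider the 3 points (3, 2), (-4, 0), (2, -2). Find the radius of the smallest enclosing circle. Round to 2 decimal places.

3.65

Call the three points A, B, C in the order given.
Side lengths²: AB² = 53, AC² = 17, BC² = 40.
Since AB² = 53 < 40 + 17 = 57, the triangle is acute, so the smallest enclosing circle is the circumcircle.
Circumcentre = (-11/26, 19/26), r² = 4505/338.
r = √(4505/338) ≈ 3.65.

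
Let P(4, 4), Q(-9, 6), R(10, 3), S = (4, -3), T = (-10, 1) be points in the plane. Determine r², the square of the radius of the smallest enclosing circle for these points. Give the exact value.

A smallest enclosing disk is always determined by at most three of the input points on its boundary.
The farthest pair is R–T with squared distance 404. The circle on this segment as diameter has centre (0, 2) and r² = 404/4 = 101.
Check P: distance² to centre = 20 ≤ 101, so it lies inside.
All remaining points lie in this disk, and no smaller disk contains both endpoints, so this is the minimum enclosing circle.

101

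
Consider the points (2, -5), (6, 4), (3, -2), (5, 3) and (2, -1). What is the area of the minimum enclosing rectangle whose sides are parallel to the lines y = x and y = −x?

32.5

In coordinates u = x + y, v = x − y the rectangle is axis-aligned; the map (x,y)→(u,v) scales areas by 2.
u-values: -3, 10, 1, 8, 1; range = 10 − (-3) = 13.
v-values: 7, 2, 5, 2, 3; range = 7 − 2 = 5.
Area = (13 × 5) / 2 = 32.5.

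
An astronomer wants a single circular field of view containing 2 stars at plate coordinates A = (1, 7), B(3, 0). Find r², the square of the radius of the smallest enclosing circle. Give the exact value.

The smallest circle enclosing two points has them as diameter endpoints.
Centre = midpoint = (2, 3.5); r² = |AB|²/4 = 53/4 = 13.25.

13.25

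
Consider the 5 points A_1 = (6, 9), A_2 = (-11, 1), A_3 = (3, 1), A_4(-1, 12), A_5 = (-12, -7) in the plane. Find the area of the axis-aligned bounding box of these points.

342

x ranges over [-12, 6], width 18.
y ranges over [-7, 12], height 19.
Area = 18 × 19 = 342.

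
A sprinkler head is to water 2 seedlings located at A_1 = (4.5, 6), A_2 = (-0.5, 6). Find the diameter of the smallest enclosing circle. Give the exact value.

The smallest circle enclosing two points has them as diameter endpoints.
Centre = midpoint = (2, 6); r² = |A_1A_2|²/4 = 25/4 = 6.25.
Diameter = 2r = 2√(6.25) = 5.

5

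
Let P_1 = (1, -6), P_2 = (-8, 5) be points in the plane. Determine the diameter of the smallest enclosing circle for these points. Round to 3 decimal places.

14.213

The smallest circle enclosing two points has them as diameter endpoints.
Centre = midpoint = (-3.5, -0.5); r² = |P_1P_2|²/4 = 202/4 = 50.5.
Diameter = 2r = 2√(50.5) ≈ 14.213.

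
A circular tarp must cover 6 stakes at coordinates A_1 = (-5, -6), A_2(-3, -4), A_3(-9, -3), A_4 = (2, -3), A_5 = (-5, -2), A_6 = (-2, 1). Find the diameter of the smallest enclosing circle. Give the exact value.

11

The farthest pair is A_3–A_4 with squared distance 121. The circle on this segment as diameter has centre (-3.5, -3) and r² = 121/4 = 30.25.
Check A_1: distance² to centre = 11.25 ≤ 30.25, so it lies inside.
All remaining points lie in this disk, and no smaller disk contains both endpoints, so this is the minimum enclosing circle.
Diameter = 2r = 2√(30.25) = 11.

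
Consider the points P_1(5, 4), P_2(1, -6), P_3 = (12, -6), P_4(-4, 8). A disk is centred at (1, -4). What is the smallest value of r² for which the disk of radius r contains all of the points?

The required radius is the distance from (1, -4) to the farthest point.
Squared distances: 80, 4, 125, 169.
Maximum is 169, attained at P_4.

169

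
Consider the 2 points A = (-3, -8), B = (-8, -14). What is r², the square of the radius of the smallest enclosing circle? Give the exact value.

The smallest circle enclosing two points has them as diameter endpoints.
Centre = midpoint = (-5.5, -11); r² = |AB|²/4 = 61/4 = 15.25.

15.25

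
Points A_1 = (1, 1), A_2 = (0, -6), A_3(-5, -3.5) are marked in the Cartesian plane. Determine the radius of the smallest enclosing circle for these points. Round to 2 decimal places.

Side lengths²: A_1A_2² = 50, A_1A_3² = 56.25, A_2A_3² = 31.25.
Since A_1A_3² = 56.25 < 50 + 31.25 = 81.25, the triangle is acute, so the smallest enclosing circle is the circumcircle.
Circumcentre = (-1.25, -2.25), r² = 15.625.
r = √(15.625) ≈ 3.95.

3.95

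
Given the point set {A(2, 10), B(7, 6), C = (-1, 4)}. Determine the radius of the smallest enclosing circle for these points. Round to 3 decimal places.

4.217

Side lengths²: AB² = 41, AC² = 45, BC² = 68.
Since BC² = 68 < 45 + 41 = 86, the triangle is acute, so the smallest enclosing circle is the circumcircle.
Circumcentre = (39/14, 41/7), r² = 3485/196.
r = √(3485/196) ≈ 4.217.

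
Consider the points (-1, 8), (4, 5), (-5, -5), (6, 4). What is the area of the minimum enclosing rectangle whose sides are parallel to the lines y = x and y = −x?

In coordinates u = x + y, v = x − y the rectangle is axis-aligned; the map (x,y)→(u,v) scales areas by 2.
u-values: 7, 9, -10, 10; range = 10 − (-10) = 20.
v-values: -9, -1, 0, 2; range = 2 − (-9) = 11.
Area = (20 × 11) / 2 = 110.

110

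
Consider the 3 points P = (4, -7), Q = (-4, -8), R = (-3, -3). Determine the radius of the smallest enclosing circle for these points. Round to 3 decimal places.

Side lengths²: PQ² = 65, PR² = 65, QR² = 26.
Since PR² = 65 < 65 + 26 = 91, the triangle is acute, so the smallest enclosing circle is the circumcircle.
Circumcentre = (-1/6, -37/6), r² = 325/18.
r = √(325/18) ≈ 4.249.

4.249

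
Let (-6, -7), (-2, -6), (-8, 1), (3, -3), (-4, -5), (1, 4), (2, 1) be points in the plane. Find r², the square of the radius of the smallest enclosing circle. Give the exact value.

42.5

The farthest pair is (-6, -7)–(1, 4) with squared distance 170. The circle on this segment as diameter has centre (-2.5, -1.5) and r² = 170/4 = 42.5.
Check (-2, -6): distance² to centre = 20.5 ≤ 42.5, so it lies inside.
All remaining points lie in this disk, and no smaller disk contains both endpoints, so this is the minimum enclosing circle.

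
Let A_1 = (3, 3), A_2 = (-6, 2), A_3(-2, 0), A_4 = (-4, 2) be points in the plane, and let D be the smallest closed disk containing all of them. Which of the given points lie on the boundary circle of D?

A_1, A_2

By Welzl's lemma the MEC is supported by two points (diametrically opposite) or three points (on a circumcircle).
The farthest pair is A_1–A_2 with squared distance 82. The circle on this segment as diameter has centre (-1.5, 2.5) and r² = 82/4 = 20.5.
Check A_3: distance² to centre = 6.5 ≤ 20.5, so it lies inside.
All remaining points lie in this disk, and no smaller disk contains both endpoints, so this is the minimum enclosing circle.
The points at distance exactly r from the centre are A_1, A_2 — 2 points.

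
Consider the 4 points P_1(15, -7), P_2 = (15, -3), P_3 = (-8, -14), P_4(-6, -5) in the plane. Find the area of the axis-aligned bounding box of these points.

x ranges over [-8, 15], width 23.
y ranges over [-14, -3], height 11.
Area = 23 × 11 = 253.

253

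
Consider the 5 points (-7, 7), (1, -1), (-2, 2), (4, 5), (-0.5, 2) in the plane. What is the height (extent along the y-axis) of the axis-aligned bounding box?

8

max y = 7, min y = -1, so height = 8.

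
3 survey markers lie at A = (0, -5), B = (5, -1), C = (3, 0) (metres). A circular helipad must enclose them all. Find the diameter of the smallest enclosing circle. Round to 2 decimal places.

Side lengths²: AB² = 41, AC² = 34, BC² = 5.
Since AB² = 41 ≥ 34 + 5 = 39, the angle opposite AB is not acute, so the smallest enclosing circle has AB as diameter.
Centre = midpoint of AB = (2.5, -3), r² = 41/4 = 10.25.
Diameter = 2r = 2√(10.25) ≈ 6.40.

6.40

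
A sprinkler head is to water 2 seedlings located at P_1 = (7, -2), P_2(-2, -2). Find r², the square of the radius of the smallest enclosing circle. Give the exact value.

20.25

The smallest circle enclosing two points has them as diameter endpoints.
Centre = midpoint = (2.5, -2); r² = |P_1P_2|²/4 = 81/4 = 20.25.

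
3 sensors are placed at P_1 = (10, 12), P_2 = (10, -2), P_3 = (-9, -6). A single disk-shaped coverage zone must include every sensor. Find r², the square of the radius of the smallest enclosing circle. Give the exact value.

Side lengths²: P_1P_2² = 196, P_1P_3² = 685, P_2P_3² = 377.
Since P_1P_3² = 685 ≥ 377 + 196 = 573, the angle opposite P_1P_3 is not acute, so the smallest enclosing circle has P_1P_3 as diameter.
Centre = midpoint of P_1P_3 = (0.5, 3), r² = 685/4 = 171.25.

171.25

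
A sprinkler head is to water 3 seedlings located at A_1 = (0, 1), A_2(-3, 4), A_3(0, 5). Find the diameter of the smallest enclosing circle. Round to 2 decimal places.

4.47

Side lengths²: A_1A_2² = 18, A_1A_3² = 16, A_2A_3² = 10.
Since A_1A_2² = 18 < 16 + 10 = 26, the triangle is acute, so the smallest enclosing circle is the circumcircle.
Circumcentre = (-1, 3), r² = 5.
Diameter = 2r = 2√5 ≈ 4.47.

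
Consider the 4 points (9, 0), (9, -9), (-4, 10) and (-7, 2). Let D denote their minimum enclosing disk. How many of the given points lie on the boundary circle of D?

A smallest enclosing disk is always determined by at most three of the input points on its boundary.
The farthest pair is (9, -9)–(-4, 10) with squared distance 530. The circle on this segment as diameter has centre (2.5, 0.5) and r² = 530/4 = 132.5.
Check (9, 0): distance² to centre = 42.5 ≤ 132.5, so it lies inside.
All remaining points lie in this disk, and no smaller disk contains both endpoints, so this is the minimum enclosing circle.
The points at distance exactly r from the centre are (9, -9), (-4, 10) — 2 points.

2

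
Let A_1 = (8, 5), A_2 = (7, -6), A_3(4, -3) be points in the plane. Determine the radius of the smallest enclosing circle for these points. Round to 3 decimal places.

Side lengths²: A_1A_2² = 122, A_1A_3² = 80, A_2A_3² = 18.
Since A_1A_2² = 122 ≥ 80 + 18 = 98, the angle opposite A_1A_2 is not acute, so the smallest enclosing circle has A_1A_2 as diameter.
Centre = midpoint of A_1A_2 = (7.5, -0.5), r² = 122/4 = 30.5.
r = √(30.5) ≈ 5.523.

5.523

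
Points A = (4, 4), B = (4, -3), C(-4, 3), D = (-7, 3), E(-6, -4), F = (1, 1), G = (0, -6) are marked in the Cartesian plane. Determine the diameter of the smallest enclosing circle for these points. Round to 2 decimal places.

The minimum enclosing circle is determined by three boundary points: A, D, E.
Their circumcentre is (-47/39, 10/39) with r² = 62525/1521.
The farthest remaining point G is at distance² 61745/1521 ≤ 62525/1521.
Diameter = 2r = 2√(62525/1521) ≈ 12.82.

12.82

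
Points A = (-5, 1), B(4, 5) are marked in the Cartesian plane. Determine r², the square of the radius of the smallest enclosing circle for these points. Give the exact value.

24.25

The smallest circle enclosing two points has them as diameter endpoints.
Centre = midpoint = (-0.5, 3); r² = |AB|²/4 = 97/4 = 24.25.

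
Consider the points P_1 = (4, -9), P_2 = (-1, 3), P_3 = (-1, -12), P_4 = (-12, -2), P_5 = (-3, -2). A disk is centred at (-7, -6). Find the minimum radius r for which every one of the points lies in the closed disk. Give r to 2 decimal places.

11.40

The required radius is the distance from (-7, -6) to the farthest point.
Squared distances: 130, 117, 72, 41, 32.
Maximum is 130, attained at P_1.
r = √130 ≈ 11.40.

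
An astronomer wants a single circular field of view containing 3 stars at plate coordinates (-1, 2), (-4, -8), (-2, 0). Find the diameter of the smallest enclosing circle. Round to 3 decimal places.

Call the three points A, B, C in the order given.
Side lengths²: AB² = 109, AC² = 5, BC² = 68.
Since AB² = 109 ≥ 68 + 5 = 73, the angle opposite AB is not acute, so the smallest enclosing circle has AB as diameter.
Centre = midpoint of AB = (-2.5, -3), r² = 109/4 = 27.25.
Diameter = 2r = 2√(27.25) ≈ 10.440.

10.440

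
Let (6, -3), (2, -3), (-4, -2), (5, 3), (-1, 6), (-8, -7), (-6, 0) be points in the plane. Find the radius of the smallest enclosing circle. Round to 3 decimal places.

8.201

The farthest pair is (5, 3)–(-8, -7) with squared distance 269. The circle on this segment as diameter has centre (-1.5, -2) and r² = 269/4 = 67.25.
Check (6, -3): distance² to centre = 57.25 ≤ 67.25, so it lies inside.
All remaining points lie in this disk, and no smaller disk contains both endpoints, so this is the minimum enclosing circle.
r = √(67.25) ≈ 8.201.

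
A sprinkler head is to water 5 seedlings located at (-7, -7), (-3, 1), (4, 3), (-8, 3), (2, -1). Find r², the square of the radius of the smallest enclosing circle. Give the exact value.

By Welzl's lemma the MEC is supported by two points (diametrically opposite) or three points (on a circumcircle).
The minimum enclosing circle is determined by three boundary points: (-7, -7), (4, 3), (-8, 3).
Their circumcentre is (-2, -1.45) with r² = 55.8025.
The farthest remaining point (2, -1) is at distance² 16.2025 ≤ 55.8025.

55.8025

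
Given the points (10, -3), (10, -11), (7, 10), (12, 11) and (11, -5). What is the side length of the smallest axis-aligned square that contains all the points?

22

The bounding box has width 5 and height 22.
An axis-aligned square enclosing the set must have side ≥ max(width, height).
So the minimum side is max(5, 22) = 22.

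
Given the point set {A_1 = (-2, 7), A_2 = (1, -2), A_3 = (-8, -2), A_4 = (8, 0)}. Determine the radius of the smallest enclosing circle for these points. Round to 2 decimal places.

The minimum enclosing circle of a finite set is fixed by two of the points (as a diameter) or three (as a circumcircle).
The minimum enclosing circle is determined by three boundary points: A_1, A_3, A_4.
Their circumcentre is (-1/44, -9/11) with r² = 125905/1936.
The farthest remaining point A_2 is at distance² 4729/1936 ≤ 125905/1936.
r = √(125905/1936) ≈ 8.06.

8.06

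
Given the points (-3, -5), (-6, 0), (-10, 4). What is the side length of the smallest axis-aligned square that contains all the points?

9

The bounding box has width 7 and height 9.
An axis-aligned square enclosing the set must have side ≥ max(width, height).
So the minimum side is max(7, 9) = 9.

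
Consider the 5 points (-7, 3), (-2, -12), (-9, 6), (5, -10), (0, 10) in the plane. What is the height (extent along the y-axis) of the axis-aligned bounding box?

22

max y = 10, min y = -12, so height = 22.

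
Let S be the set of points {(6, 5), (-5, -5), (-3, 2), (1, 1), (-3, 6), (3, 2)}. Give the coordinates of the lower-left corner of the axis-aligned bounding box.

(-5, -5)

x-range [-5, 6], y-range [-5, 6].
The lower-left corner is (-5, -5).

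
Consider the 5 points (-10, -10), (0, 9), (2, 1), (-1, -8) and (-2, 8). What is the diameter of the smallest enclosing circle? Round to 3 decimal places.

21.471

The farthest pair is (-10, -10)–(0, 9) with squared distance 461. The circle on this segment as diameter has centre (-5, -0.5) and r² = 461/4 = 115.25.
Check (2, 1): distance² to centre = 51.25 ≤ 115.25, so it lies inside.
All remaining points lie in this disk, and no smaller disk contains both endpoints, so this is the minimum enclosing circle.
Diameter = 2r = 2√(115.25) ≈ 21.471.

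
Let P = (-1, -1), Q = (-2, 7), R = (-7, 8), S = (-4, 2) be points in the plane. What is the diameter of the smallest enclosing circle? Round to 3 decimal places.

10.817

A smallest enclosing disk is always determined by at most three of the input points on its boundary.
The farthest pair is P–R with squared distance 117. The circle on this segment as diameter has centre (-4, 3.5) and r² = 117/4 = 29.25.
Check Q: distance² to centre = 16.25 ≤ 29.25, so it lies inside.
All remaining points lie in this disk, and no smaller disk contains both endpoints, so this is the minimum enclosing circle.
Diameter = 2r = 2√(29.25) ≈ 10.817.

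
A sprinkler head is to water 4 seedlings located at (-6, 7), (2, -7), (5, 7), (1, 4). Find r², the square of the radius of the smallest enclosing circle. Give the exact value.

The minimum enclosing circle of a finite set is fixed by two of the points (as a diameter) or three (as a circumcircle).
The minimum enclosing circle is determined by three boundary points: (-6, 7), (2, -7), (5, 7).
Their circumcentre is (-0.5, 6/7) with r² = 13325/196.
The farthest remaining point (1, 4) is at distance² 2377/196 ≤ 13325/196.

13325/196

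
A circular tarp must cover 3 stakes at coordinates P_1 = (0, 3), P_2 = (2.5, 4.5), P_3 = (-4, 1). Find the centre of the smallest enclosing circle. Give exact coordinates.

Side lengths²: P_1P_2² = 8.5, P_1P_3² = 20, P_2P_3² = 54.5.
Since P_2P_3² = 54.5 ≥ 20 + 8.5 = 28.5, the angle opposite P_2P_3 is not acute, so the smallest enclosing circle has P_2P_3 as diameter.
Centre = midpoint of P_2P_3 = (-0.75, 2.75), r² = 54.5/4 = 13.625.
Centre = (-0.75, 2.75).

(-0.75, 2.75)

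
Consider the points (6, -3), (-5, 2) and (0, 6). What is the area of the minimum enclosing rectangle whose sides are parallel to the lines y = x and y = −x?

72

In coordinates u = x + y, v = x − y the rectangle is axis-aligned; the map (x,y)→(u,v) scales areas by 2.
u-values: 3, -3, 6; range = 6 − (-3) = 9.
v-values: 9, -7, -6; range = 9 − (-7) = 16.
Area = (9 × 16) / 2 = 72.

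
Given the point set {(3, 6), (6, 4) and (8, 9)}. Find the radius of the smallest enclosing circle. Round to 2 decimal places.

Call the three points A, B, C in the order given.
Side lengths²: AB² = 13, AC² = 34, BC² = 29.
Since AC² = 34 < 29 + 13 = 42, the triangle is acute, so the smallest enclosing circle is the circumcircle.
Circumcentre = (221/38, 265/38), r² = 6409/722.
r = √(6409/722) ≈ 2.98.

2.98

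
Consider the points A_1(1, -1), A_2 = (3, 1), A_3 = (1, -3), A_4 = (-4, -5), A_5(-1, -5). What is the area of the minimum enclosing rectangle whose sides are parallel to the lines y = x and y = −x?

In coordinates u = x + y, v = x − y the rectangle is axis-aligned; the map (x,y)→(u,v) scales areas by 2.
u-values: 0, 4, -2, -9, -6; range = 4 − (-9) = 13.
v-values: 2, 2, 4, 1, 4; range = 4 − 1 = 3.
Area = (13 × 3) / 2 = 19.5.

19.5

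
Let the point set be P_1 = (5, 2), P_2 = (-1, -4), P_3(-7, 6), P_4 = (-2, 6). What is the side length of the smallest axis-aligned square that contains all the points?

12

The bounding box has width 12 and height 10.
An axis-aligned square enclosing the set must have side ≥ max(width, height).
So the minimum side is max(12, 10) = 12.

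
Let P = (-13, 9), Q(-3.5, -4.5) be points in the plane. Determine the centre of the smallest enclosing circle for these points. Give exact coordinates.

(-8.25, 2.25)

The smallest circle enclosing two points has them as diameter endpoints.
Centre = midpoint = (-8.25, 2.25); r² = |PQ|²/4 = 272.5/4 = 68.125.
Centre = (-8.25, 2.25).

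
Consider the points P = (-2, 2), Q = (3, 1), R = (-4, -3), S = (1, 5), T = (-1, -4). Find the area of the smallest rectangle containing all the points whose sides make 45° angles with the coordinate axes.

In coordinates u = x + y, v = x − y the rectangle is axis-aligned; the map (x,y)→(u,v) scales areas by 2.
u-values: 0, 4, -7, 6, -5; range = 6 − (-7) = 13.
v-values: -4, 2, -1, -4, 3; range = 3 − (-4) = 7.
Area = (13 × 7) / 2 = 45.5.

45.5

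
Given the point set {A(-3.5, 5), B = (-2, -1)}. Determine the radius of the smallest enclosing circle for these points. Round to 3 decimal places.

The smallest circle enclosing two points has them as diameter endpoints.
Centre = midpoint = (-2.75, 2); r² = |AB|²/4 = 38.25/4 = 9.5625.
r = √(9.5625) ≈ 3.092.

3.092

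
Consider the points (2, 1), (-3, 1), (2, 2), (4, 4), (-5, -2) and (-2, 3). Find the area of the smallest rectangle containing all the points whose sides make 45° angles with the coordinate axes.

45

In coordinates u = x + y, v = x − y the rectangle is axis-aligned; the map (x,y)→(u,v) scales areas by 2.
u-values: 3, -2, 4, 8, -7, 1; range = 8 − (-7) = 15.
v-values: 1, -4, 0, 0, -3, -5; range = 1 − (-5) = 6.
Area = (15 × 6) / 2 = 45.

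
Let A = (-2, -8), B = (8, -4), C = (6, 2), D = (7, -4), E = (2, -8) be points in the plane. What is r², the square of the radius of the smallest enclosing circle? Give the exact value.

A smallest enclosing disk is always determined by at most three of the input points on its boundary.
The farthest pair is A–C with squared distance 164. The circle on this segment as diameter has centre (2, -3) and r² = 164/4 = 41.
Check B: distance² to centre = 37 ≤ 41, so it lies inside.
All remaining points lie in this disk, and no smaller disk contains both endpoints, so this is the minimum enclosing circle.

41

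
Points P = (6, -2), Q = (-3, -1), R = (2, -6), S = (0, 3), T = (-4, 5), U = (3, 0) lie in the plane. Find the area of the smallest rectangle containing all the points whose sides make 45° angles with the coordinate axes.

68

In coordinates u = x + y, v = x − y the rectangle is axis-aligned; the map (x,y)→(u,v) scales areas by 2.
u-values: 4, -4, -4, 3, 1, 3; range = 4 − (-4) = 8.
v-values: 8, -2, 8, -3, -9, 3; range = 8 − (-9) = 17.
Area = (8 × 17) / 2 = 68.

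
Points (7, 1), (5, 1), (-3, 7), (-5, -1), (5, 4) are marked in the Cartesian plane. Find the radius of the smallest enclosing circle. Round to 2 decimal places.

The minimum enclosing circle of a finite set is fixed by two of the points (as a diameter) or three (as a circumcircle).
The minimum enclosing circle is determined by three boundary points: (7, 1), (-3, 7), (-5, -1).
Their circumcentre is (16/23, 42/23) with r² = 21386/529.
The farthest remaining point (5, 4) is at distance² 12301/529 ≤ 21386/529.
r = √(21386/529) ≈ 6.36.

6.36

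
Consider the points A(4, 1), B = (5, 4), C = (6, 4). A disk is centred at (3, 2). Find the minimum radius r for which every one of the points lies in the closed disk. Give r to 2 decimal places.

The required radius is the distance from (3, 2) to the farthest point.
Squared distances: 2, 8, 13.
Maximum is 13, attained at C.
r = √13 ≈ 3.61.

3.61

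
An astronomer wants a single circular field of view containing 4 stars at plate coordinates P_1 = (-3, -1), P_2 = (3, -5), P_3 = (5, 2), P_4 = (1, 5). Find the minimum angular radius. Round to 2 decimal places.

By Welzl's lemma the MEC is supported by two points (diametrically opposite) or three points (on a circumcircle).
The farthest pair is P_2–P_4 with squared distance 104. The circle on this segment as diameter has centre (2, 0) and r² = 104/4 = 26.
Check P_1: distance² to centre = 26 ≤ 26, so it lies inside.
All remaining points lie in this disk, and no smaller disk contains both endpoints, so this is the minimum enclosing circle.
r = √26 ≈ 5.10.

5.10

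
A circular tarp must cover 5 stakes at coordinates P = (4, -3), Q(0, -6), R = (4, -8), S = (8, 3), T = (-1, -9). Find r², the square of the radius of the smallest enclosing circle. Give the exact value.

56.25

The minimum enclosing circle of a finite set is fixed by two of the points (as a diameter) or three (as a circumcircle).
The farthest pair is S–T with squared distance 225. The circle on this segment as diameter has centre (3.5, -3) and r² = 225/4 = 56.25.
Check P: distance² to centre = 0.25 ≤ 56.25, so it lies inside.
All remaining points lie in this disk, and no smaller disk contains both endpoints, so this is the minimum enclosing circle.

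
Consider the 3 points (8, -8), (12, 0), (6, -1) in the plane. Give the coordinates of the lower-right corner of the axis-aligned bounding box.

(12, -8)

x-range [6, 12], y-range [-8, 0].
The lower-right corner is (12, -8).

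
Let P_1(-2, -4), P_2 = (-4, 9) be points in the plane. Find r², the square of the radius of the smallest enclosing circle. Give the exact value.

The smallest circle enclosing two points has them as diameter endpoints.
Centre = midpoint = (-3, 2.5); r² = |P_1P_2|²/4 = 173/4 = 43.25.

43.25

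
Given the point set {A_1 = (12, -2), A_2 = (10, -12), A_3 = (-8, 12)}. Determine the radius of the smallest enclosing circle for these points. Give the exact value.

Side lengths²: A_1A_2² = 104, A_1A_3² = 596, A_2A_3² = 900.
Since A_2A_3² = 900 ≥ 596 + 104 = 700, the angle opposite A_2A_3 is not acute, so the smallest enclosing circle has A_2A_3 as diameter.
Centre = midpoint of A_2A_3 = (1, 0), r² = 900/4 = 225.
r = √225 = 15.

15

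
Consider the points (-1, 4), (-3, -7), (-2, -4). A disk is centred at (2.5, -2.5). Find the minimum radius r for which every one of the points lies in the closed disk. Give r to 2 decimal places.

The required radius is the distance from (2.5, -2.5) to the farthest point.
Squared distances: 54.5, 50.5, 22.5.
Maximum is 54.5, attained at (-1, 4).
r = √(54.5) ≈ 7.38.

7.38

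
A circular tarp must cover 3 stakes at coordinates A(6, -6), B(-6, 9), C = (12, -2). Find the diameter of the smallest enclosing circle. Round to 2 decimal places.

21.10

Side lengths²: AB² = 369, AC² = 52, BC² = 445.
Since BC² = 445 ≥ 369 + 52 = 421, the angle opposite BC is not acute, so the smallest enclosing circle has BC as diameter.
Centre = midpoint of BC = (3, 3.5), r² = 445/4 = 111.25.
Diameter = 2r = 2√(111.25) ≈ 21.10.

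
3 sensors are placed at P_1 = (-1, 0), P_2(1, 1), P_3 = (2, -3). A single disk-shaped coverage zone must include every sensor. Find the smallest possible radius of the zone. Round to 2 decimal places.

2.17

Side lengths²: P_1P_2² = 5, P_1P_3² = 18, P_2P_3² = 17.
Since P_1P_3² = 18 < 17 + 5 = 22, the triangle is acute, so the smallest enclosing circle is the circumcircle.
Circumcentre = (5/6, -7/6), r² = 85/18.
r = √(85/18) ≈ 2.17.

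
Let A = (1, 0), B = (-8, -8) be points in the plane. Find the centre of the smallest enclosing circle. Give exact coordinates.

(-3.5, -4)

The smallest circle enclosing two points has them as diameter endpoints.
Centre = midpoint = (-3.5, -4); r² = |AB|²/4 = 145/4 = 36.25.
Centre = (-3.5, -4).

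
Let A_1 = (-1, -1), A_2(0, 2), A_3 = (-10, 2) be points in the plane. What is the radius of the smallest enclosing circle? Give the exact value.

5

Side lengths²: A_1A_2² = 10, A_1A_3² = 90, A_2A_3² = 100.
Since A_2A_3² = 100 ≥ 90 + 10 = 100, the angle opposite A_2A_3 is not acute, so the smallest enclosing circle has A_2A_3 as diameter.
Centre = midpoint of A_2A_3 = (-5, 2), r² = 100/4 = 25.
r = √25 = 5.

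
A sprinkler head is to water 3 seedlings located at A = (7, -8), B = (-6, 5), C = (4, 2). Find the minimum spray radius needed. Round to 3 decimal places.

9.192

Side lengths²: AB² = 338, AC² = 109, BC² = 109.
Since AB² = 338 ≥ 109 + 109 = 218, the angle opposite AB is not acute, so the smallest enclosing circle has AB as diameter.
Centre = midpoint of AB = (0.5, -1.5), r² = 338/4 = 84.5.
r = √(84.5) ≈ 9.192.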